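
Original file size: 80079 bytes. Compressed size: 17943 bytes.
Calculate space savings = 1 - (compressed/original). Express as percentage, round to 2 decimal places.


ratio = compressed/original = 17943/80079 = 0.224066
savings = 1 - ratio = 1 - 0.224066 = 0.775934
as a percentage: 0.775934 * 100 = 77.59%

Space savings = 1 - 17943/80079 = 77.59%


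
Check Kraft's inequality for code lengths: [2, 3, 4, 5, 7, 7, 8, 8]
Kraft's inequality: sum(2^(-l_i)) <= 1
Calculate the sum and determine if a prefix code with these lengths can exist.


Sum = 2^(-2) + 2^(-3) + 2^(-4) + 2^(-5) + 2^(-7) + 2^(-7) + 2^(-8) + 2^(-8)
    = 0.25 + 0.125 + 0.0625 + 0.03125 + 0.0078125 + 0.0078125 + 0.00390625 + 0.00390625
    = 126/256 = 0.4921875
Since 0.4921875 <= 1, Kraft's inequality IS satisfied.
A prefix code with these lengths CAN exist.

Kraft sum = 0.4921875. Satisfied.


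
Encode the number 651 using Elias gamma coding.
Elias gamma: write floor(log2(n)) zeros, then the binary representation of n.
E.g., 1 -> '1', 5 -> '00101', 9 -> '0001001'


num_bits = floor(log2(651)) + 1 = 10
leading_zeros = num_bits - 1 = 9
binary(651) = 1010001011

Elias gamma(651) = '000000000' + '1010001011' = 0000000001010001011 (19 bits)


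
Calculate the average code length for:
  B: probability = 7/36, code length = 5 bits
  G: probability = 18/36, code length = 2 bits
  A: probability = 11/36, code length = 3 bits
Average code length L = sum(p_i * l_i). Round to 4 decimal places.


Weighted contributions p_i * l_i:
  B: (7/36) * 5 = 35/36
  G: (18/36) * 2 = 36/36
  A: (11/36) * 3 = 33/36
Sum = (35 + 36 + 33)/36 = 104/36

L = 104/36 = 2.8889 bits/symbol


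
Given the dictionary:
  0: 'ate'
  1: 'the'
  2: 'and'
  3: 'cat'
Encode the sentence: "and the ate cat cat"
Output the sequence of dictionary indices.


Look up each word in the dictionary:
  'and' -> 2
  'the' -> 1
  'ate' -> 0
  'cat' -> 3
  'cat' -> 3

Encoded: [2, 1, 0, 3, 3]


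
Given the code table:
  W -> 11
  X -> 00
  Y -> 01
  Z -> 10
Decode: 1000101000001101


Decoding:
10 -> Z
00 -> X
10 -> Z
10 -> Z
00 -> X
00 -> X
11 -> W
01 -> Y


Result: ZXZZXXWY


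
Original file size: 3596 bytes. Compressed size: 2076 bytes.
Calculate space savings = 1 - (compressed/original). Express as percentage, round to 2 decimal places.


ratio = compressed/original = 2076/3596 = 0.577308
savings = 1 - ratio = 1 - 0.577308 = 0.422692
as a percentage: 0.422692 * 100 = 42.27%

Space savings = 1 - 2076/3596 = 42.27%


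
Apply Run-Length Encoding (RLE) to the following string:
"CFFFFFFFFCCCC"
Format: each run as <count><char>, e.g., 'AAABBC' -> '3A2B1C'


Scanning runs left to right:
  i=0: run of 'C' x 1 -> '1C'
  i=1: run of 'F' x 8 -> '8F'
  i=9: run of 'C' x 4 -> '4C'

RLE = 1C8F4C


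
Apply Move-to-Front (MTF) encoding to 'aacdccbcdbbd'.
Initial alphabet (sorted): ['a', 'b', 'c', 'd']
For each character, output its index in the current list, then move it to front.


MTF encoding:
'a': index 0 in ['a', 'b', 'c', 'd'] -> ['a', 'b', 'c', 'd']
'a': index 0 in ['a', 'b', 'c', 'd'] -> ['a', 'b', 'c', 'd']
'c': index 2 in ['a', 'b', 'c', 'd'] -> ['c', 'a', 'b', 'd']
'd': index 3 in ['c', 'a', 'b', 'd'] -> ['d', 'c', 'a', 'b']
'c': index 1 in ['d', 'c', 'a', 'b'] -> ['c', 'd', 'a', 'b']
'c': index 0 in ['c', 'd', 'a', 'b'] -> ['c', 'd', 'a', 'b']
'b': index 3 in ['c', 'd', 'a', 'b'] -> ['b', 'c', 'd', 'a']
'c': index 1 in ['b', 'c', 'd', 'a'] -> ['c', 'b', 'd', 'a']
'd': index 2 in ['c', 'b', 'd', 'a'] -> ['d', 'c', 'b', 'a']
'b': index 2 in ['d', 'c', 'b', 'a'] -> ['b', 'd', 'c', 'a']
'b': index 0 in ['b', 'd', 'c', 'a'] -> ['b', 'd', 'c', 'a']
'd': index 1 in ['b', 'd', 'c', 'a'] -> ['d', 'b', 'c', 'a']


Output: [0, 0, 2, 3, 1, 0, 3, 1, 2, 2, 0, 1]


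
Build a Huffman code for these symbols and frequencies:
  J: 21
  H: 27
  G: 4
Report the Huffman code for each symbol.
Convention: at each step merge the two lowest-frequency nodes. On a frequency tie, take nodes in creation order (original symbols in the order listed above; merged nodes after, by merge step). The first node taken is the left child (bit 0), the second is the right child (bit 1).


Huffman tree construction:
Step 1: Merge G(4) + J(21) = 25
Step 2: Merge (G+J)(25) + H(27) = 52
Read each symbol's code off the tree from the root (left child = 0, right child = 1).

Codes:
  J: 01 (length 2)
  H: 1 (length 1)
  G: 00 (length 2)
Average code length: 77/52 = 1.4808 bits/symbol


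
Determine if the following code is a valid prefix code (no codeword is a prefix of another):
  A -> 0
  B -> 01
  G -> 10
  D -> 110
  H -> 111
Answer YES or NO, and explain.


Checking each pair (does one codeword prefix another?):
  A='0' vs B='01': prefix -- VIOLATION

NO -- this is NOT a valid prefix code. A (0) is a prefix of B (01).


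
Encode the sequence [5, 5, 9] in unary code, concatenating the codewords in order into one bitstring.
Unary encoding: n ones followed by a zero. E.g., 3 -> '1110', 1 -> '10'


Encode each number as n ones followed by a terminating 0:
  5 -> 111110 (6 bits)
  5 -> 111110 (6 bits)
  9 -> 1111111110 (10 bits)
Total length = 6 + 6 + 10 = 22 bits.

Unary([5, 5, 9]) = 1111101111101111111110 (22 bits)


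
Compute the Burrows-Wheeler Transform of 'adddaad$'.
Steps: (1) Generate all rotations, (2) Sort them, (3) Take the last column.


Rotations (sorted):
  0: $adddaad -> last char: d
  1: aad$addd -> last char: d
  2: ad$addda -> last char: a
  3: adddaad$ -> last char: $
  4: d$adddaa -> last char: a
  5: daad$add -> last char: d
  6: ddaad$ad -> last char: d
  7: dddaad$a -> last char: a


BWT = dda$adda


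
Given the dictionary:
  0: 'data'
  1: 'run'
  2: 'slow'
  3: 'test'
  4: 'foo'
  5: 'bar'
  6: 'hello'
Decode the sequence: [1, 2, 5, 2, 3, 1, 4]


Look up each index in the dictionary:
  1 -> 'run'
  2 -> 'slow'
  5 -> 'bar'
  2 -> 'slow'
  3 -> 'test'
  1 -> 'run'
  4 -> 'foo'

Decoded: "run slow bar slow test run foo"


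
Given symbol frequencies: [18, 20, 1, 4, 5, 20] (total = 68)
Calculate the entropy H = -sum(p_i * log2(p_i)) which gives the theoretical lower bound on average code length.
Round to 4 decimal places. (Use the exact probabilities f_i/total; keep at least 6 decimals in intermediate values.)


Per-symbol terms -p_i * log2(p_i) with p_i = f_i/68:
  p = 18/68 = 0.264706: log2(p) = -1.917538, -p*log2(p) = 0.507584
  p = 20/68 = 0.294118: log2(p) = -1.765535, -p*log2(p) = 0.519275
  p = 1/68 = 0.014706: log2(p) = -6.087463, -p*log2(p) = 0.089522
  p = 4/68 = 0.058824: log2(p) = -4.087463, -p*log2(p) = 0.240439
  p = 5/68 = 0.073529: log2(p) = -3.765535, -p*log2(p) = 0.276878
  p = 20/68 = 0.294118: log2(p) = -1.765535, -p*log2(p) = 0.519275
H = 0.507584 + 0.519275 + 0.089522 + 0.240439 + 0.276878 + 0.519275 = 2.152973

H = 2.153 bits/symbol


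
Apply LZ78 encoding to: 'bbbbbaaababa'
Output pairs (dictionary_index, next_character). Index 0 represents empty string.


LZ78 encoding steps:
Dictionary: {0: ''}
Step 1: w='' (idx 0), next='b' -> output (0, 'b'), add 'b' as idx 1
Step 2: w='b' (idx 1), next='b' -> output (1, 'b'), add 'bb' as idx 2
Step 3: w='bb' (idx 2), next='a' -> output (2, 'a'), add 'bba' as idx 3
Step 4: w='' (idx 0), next='a' -> output (0, 'a'), add 'a' as idx 4
Step 5: w='a' (idx 4), next='b' -> output (4, 'b'), add 'ab' as idx 5
Step 6: w='ab' (idx 5), next='a' -> output (5, 'a'), add 'aba' as idx 6


Encoded: [(0, 'b'), (1, 'b'), (2, 'a'), (0, 'a'), (4, 'b'), (5, 'a')]


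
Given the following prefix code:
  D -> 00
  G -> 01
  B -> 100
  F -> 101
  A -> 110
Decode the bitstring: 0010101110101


Decoding step by step:
Bits 00 -> D
Bits 101 -> F
Bits 01 -> G
Bits 110 -> A
Bits 101 -> F


Decoded message: DFGAF


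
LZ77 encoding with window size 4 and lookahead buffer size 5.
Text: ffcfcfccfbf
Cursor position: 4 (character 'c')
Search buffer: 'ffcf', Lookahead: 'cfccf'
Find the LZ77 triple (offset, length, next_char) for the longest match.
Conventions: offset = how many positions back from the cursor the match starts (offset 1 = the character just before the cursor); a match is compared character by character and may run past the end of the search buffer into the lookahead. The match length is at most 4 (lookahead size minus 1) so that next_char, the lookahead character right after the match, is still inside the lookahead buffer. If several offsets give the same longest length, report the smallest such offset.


Try each offset into the search buffer:
  offset=1 (pos 3, char 'f'): match length 0
  offset=2 (pos 2, char 'c'): match length 3
  offset=3 (pos 1, char 'f'): match length 0
  offset=4 (pos 0, char 'f'): match length 0
Longest match has length 3 at offset 2.
next_char = character at position 4 + 3 = 7 -> 'c'

Best match: offset=2, length=3 (matching 'cfc' starting at position 2)
LZ77 triple: (2, 3, 'c')


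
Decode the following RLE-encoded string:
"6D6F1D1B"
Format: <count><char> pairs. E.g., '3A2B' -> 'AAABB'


Expanding each <count><char> pair:
  6D -> 'DDDDDD'
  6F -> 'FFFFFF'
  1D -> 'D'
  1B -> 'B'

Decoded = DDDDDDFFFFFFDB


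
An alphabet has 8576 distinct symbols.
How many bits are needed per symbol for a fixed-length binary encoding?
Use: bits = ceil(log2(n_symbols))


log2(8576) = 13.0661
Bracket: 2^13 = 8192 < 8576 <= 2^14 = 16384
So ceil(log2(8576)) = 14

bits = ceil(log2(8576)) = ceil(13.0661) = 14 bits


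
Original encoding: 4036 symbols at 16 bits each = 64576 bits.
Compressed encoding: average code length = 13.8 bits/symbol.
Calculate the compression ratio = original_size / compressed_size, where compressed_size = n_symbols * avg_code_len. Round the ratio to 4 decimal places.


original_size = n_symbols * orig_bits = 4036 * 16 = 64576 bits
compressed_size = n_symbols * avg_code_len = 4036 * 13.8 = 55696.8 bits
ratio = original_size / compressed_size = 64576 / 55696.8 = 1.1594

Compression ratio = 1.1594


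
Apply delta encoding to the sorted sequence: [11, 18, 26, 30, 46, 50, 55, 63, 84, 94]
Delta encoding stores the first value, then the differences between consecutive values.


First value: 11
Deltas:
  18 - 11 = 7
  26 - 18 = 8
  30 - 26 = 4
  46 - 30 = 16
  50 - 46 = 4
  55 - 50 = 5
  63 - 55 = 8
  84 - 63 = 21
  94 - 84 = 10


Delta encoded: [11, 7, 8, 4, 16, 4, 5, 8, 21, 10]


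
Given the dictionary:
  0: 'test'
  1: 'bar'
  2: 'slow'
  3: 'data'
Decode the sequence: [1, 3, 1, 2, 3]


Look up each index in the dictionary:
  1 -> 'bar'
  3 -> 'data'
  1 -> 'bar'
  2 -> 'slow'
  3 -> 'data'

Decoded: "bar data bar slow data"


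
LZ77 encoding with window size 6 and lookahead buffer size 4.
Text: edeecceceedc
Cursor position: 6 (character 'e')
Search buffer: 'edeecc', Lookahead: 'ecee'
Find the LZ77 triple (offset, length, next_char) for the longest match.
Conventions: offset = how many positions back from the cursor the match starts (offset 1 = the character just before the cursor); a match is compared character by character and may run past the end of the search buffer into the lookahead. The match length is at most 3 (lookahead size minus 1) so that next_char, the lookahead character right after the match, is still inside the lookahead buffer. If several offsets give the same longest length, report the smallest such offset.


Try each offset into the search buffer:
  offset=1 (pos 5, char 'c'): match length 0
  offset=2 (pos 4, char 'c'): match length 0
  offset=3 (pos 3, char 'e'): match length 2
  offset=4 (pos 2, char 'e'): match length 1
  offset=5 (pos 1, char 'd'): match length 0
  offset=6 (pos 0, char 'e'): match length 1
Longest match has length 2 at offset 3.
next_char = character at position 6 + 2 = 8 -> 'e'

Best match: offset=3, length=2 (matching 'ec' starting at position 3)
LZ77 triple: (3, 2, 'e')


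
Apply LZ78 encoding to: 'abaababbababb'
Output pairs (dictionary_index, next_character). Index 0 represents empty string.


LZ78 encoding steps:
Dictionary: {0: ''}
Step 1: w='' (idx 0), next='a' -> output (0, 'a'), add 'a' as idx 1
Step 2: w='' (idx 0), next='b' -> output (0, 'b'), add 'b' as idx 2
Step 3: w='a' (idx 1), next='a' -> output (1, 'a'), add 'aa' as idx 3
Step 4: w='b' (idx 2), next='a' -> output (2, 'a'), add 'ba' as idx 4
Step 5: w='b' (idx 2), next='b' -> output (2, 'b'), add 'bb' as idx 5
Step 6: w='a' (idx 1), next='b' -> output (1, 'b'), add 'ab' as idx 6
Step 7: w='ab' (idx 6), next='b' -> output (6, 'b'), add 'abb' as idx 7


Encoded: [(0, 'a'), (0, 'b'), (1, 'a'), (2, 'a'), (2, 'b'), (1, 'b'), (6, 'b')]


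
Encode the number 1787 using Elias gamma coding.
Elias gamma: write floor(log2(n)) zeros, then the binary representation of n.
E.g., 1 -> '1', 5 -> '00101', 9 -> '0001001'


num_bits = floor(log2(1787)) + 1 = 11
leading_zeros = num_bits - 1 = 10
binary(1787) = 11011111011

Elias gamma(1787) = '0000000000' + '11011111011' = 000000000011011111011 (21 bits)


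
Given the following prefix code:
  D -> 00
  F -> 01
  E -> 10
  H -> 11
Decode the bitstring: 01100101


Decoding step by step:
Bits 01 -> F
Bits 10 -> E
Bits 01 -> F
Bits 01 -> F


Decoded message: FEFF


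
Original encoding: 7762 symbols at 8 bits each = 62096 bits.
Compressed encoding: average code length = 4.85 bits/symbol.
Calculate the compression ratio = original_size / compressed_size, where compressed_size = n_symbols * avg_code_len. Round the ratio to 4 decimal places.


original_size = n_symbols * orig_bits = 7762 * 8 = 62096 bits
compressed_size = n_symbols * avg_code_len = 7762 * 4.85 = 37645.7 bits
ratio = original_size / compressed_size = 62096 / 37645.7 = 1.6495

Compression ratio = 1.6495


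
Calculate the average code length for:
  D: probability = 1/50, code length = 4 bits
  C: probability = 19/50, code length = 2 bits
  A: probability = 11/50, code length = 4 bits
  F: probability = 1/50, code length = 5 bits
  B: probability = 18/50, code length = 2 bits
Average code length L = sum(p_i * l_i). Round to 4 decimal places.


Weighted contributions p_i * l_i:
  D: (1/50) * 4 = 4/50
  C: (19/50) * 2 = 38/50
  A: (11/50) * 4 = 44/50
  F: (1/50) * 5 = 5/50
  B: (18/50) * 2 = 36/50
Sum = (4 + 38 + 44 + 5 + 36)/50 = 127/50

L = 127/50 = 2.5400 bits/symbol


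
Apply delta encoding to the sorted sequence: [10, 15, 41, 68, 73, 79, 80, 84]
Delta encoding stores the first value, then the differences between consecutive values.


First value: 10
Deltas:
  15 - 10 = 5
  41 - 15 = 26
  68 - 41 = 27
  73 - 68 = 5
  79 - 73 = 6
  80 - 79 = 1
  84 - 80 = 4


Delta encoded: [10, 5, 26, 27, 5, 6, 1, 4]


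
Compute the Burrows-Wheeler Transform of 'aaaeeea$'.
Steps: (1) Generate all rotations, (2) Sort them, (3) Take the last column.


Rotations (sorted):
  0: $aaaeeea -> last char: a
  1: a$aaaeee -> last char: e
  2: aaaeeea$ -> last char: $
  3: aaeeea$a -> last char: a
  4: aeeea$aa -> last char: a
  5: ea$aaaee -> last char: e
  6: eea$aaae -> last char: e
  7: eeea$aaa -> last char: a


BWT = ae$aaeea


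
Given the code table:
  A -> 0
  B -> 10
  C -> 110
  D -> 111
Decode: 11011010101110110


Decoding:
110 -> C
110 -> C
10 -> B
10 -> B
111 -> D
0 -> A
110 -> C


Result: CCBBDAC


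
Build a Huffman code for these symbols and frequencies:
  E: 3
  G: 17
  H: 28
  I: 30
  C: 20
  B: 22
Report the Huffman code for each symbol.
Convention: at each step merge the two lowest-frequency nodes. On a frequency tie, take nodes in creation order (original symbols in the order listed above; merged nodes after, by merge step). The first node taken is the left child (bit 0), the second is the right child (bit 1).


Huffman tree construction:
Step 1: Merge E(3) + G(17) = 20
Step 2: Merge C(20) + (E+G)(20) = 40
Step 3: Merge B(22) + H(28) = 50
Step 4: Merge I(30) + (C+(E+G))(40) = 70
Step 5: Merge (B+H)(50) + (I+(C+(E+G)))(70) = 120
Read each symbol's code off the tree from the root (left child = 0, right child = 1).

Codes:
  E: 1110 (length 4)
  G: 1111 (length 4)
  H: 01 (length 2)
  I: 10 (length 2)
  C: 110 (length 3)
  B: 00 (length 2)
Average code length: 300/120 = 2.5000 bits/symbol


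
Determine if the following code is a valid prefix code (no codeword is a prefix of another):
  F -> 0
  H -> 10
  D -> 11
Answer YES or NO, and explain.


Checking each pair (does one codeword prefix another?):
  F='0' vs H='10': no prefix
  F='0' vs D='11': no prefix
  H='10' vs F='0': no prefix
  H='10' vs D='11': no prefix
  D='11' vs F='0': no prefix
  D='11' vs H='10': no prefix
No violation found over all pairs.

YES -- this is a valid prefix code. No codeword is a prefix of any other codeword.


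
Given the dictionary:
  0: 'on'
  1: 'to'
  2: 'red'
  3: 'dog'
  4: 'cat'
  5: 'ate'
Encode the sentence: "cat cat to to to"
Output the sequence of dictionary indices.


Look up each word in the dictionary:
  'cat' -> 4
  'cat' -> 4
  'to' -> 1
  'to' -> 1
  'to' -> 1

Encoded: [4, 4, 1, 1, 1]


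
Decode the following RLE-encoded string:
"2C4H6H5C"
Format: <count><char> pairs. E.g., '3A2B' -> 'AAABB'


Expanding each <count><char> pair:
  2C -> 'CC'
  4H -> 'HHHH'
  6H -> 'HHHHHH'
  5C -> 'CCCCC'

Decoded = CCHHHHHHHHHHCCCCC


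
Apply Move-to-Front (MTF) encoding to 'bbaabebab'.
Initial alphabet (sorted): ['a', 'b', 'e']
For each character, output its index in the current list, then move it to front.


MTF encoding:
'b': index 1 in ['a', 'b', 'e'] -> ['b', 'a', 'e']
'b': index 0 in ['b', 'a', 'e'] -> ['b', 'a', 'e']
'a': index 1 in ['b', 'a', 'e'] -> ['a', 'b', 'e']
'a': index 0 in ['a', 'b', 'e'] -> ['a', 'b', 'e']
'b': index 1 in ['a', 'b', 'e'] -> ['b', 'a', 'e']
'e': index 2 in ['b', 'a', 'e'] -> ['e', 'b', 'a']
'b': index 1 in ['e', 'b', 'a'] -> ['b', 'e', 'a']
'a': index 2 in ['b', 'e', 'a'] -> ['a', 'b', 'e']
'b': index 1 in ['a', 'b', 'e'] -> ['b', 'a', 'e']


Output: [1, 0, 1, 0, 1, 2, 1, 2, 1]


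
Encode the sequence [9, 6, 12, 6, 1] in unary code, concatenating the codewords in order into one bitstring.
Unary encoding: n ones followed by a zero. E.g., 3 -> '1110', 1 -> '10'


Encode each number as n ones followed by a terminating 0:
  9 -> 1111111110 (10 bits)
  6 -> 1111110 (7 bits)
  12 -> 1111111111110 (13 bits)
  6 -> 1111110 (7 bits)
  1 -> 10 (2 bits)
Total length = 10 + 7 + 13 + 7 + 2 = 39 bits.

Unary([9, 6, 12, 6, 1]) = 111111111011111101111111111110111111010 (39 bits)


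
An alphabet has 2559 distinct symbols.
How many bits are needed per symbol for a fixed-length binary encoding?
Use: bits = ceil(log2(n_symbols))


log2(2559) = 11.3214
Bracket: 2^11 = 2048 < 2559 <= 2^12 = 4096
So ceil(log2(2559)) = 12

bits = ceil(log2(2559)) = ceil(11.3214) = 12 bits


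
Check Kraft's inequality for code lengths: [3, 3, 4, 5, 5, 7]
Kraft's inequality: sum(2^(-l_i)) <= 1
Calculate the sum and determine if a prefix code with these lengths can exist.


Sum = 2^(-3) + 2^(-3) + 2^(-4) + 2^(-5) + 2^(-5) + 2^(-7)
    = 0.125 + 0.125 + 0.0625 + 0.03125 + 0.03125 + 0.0078125
    = 49/128 = 0.3828125
Since 0.3828125 <= 1, Kraft's inequality IS satisfied.
A prefix code with these lengths CAN exist.

Kraft sum = 0.3828125. Satisfied.


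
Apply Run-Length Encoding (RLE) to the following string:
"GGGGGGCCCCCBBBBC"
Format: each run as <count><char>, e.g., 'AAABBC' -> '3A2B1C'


Scanning runs left to right:
  i=0: run of 'G' x 6 -> '6G'
  i=6: run of 'C' x 5 -> '5C'
  i=11: run of 'B' x 4 -> '4B'
  i=15: run of 'C' x 1 -> '1C'

RLE = 6G5C4B1C


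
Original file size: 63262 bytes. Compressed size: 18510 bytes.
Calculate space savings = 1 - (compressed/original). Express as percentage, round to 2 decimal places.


ratio = compressed/original = 18510/63262 = 0.292593
savings = 1 - ratio = 1 - 0.292593 = 0.707407
as a percentage: 0.707407 * 100 = 70.74%

Space savings = 1 - 18510/63262 = 70.74%


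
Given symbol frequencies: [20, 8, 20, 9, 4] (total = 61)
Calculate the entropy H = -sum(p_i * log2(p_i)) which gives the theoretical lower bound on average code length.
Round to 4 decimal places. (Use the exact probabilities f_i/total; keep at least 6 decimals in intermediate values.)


Per-symbol terms -p_i * log2(p_i) with p_i = f_i/61:
  p = 20/61 = 0.327869: log2(p) = -1.608809, -p*log2(p) = 0.527478
  p = 8/61 = 0.131148: log2(p) = -2.930737, -p*log2(p) = 0.384359
  p = 20/61 = 0.327869: log2(p) = -1.608809, -p*log2(p) = 0.527478
  p = 9/61 = 0.147541: log2(p) = -2.760812, -p*log2(p) = 0.407333
  p = 4/61 = 0.065574: log2(p) = -3.930737, -p*log2(p) = 0.257753
H = 0.527478 + 0.384359 + 0.527478 + 0.407333 + 0.257753 = 2.104401

H = 2.1044 bits/symbol


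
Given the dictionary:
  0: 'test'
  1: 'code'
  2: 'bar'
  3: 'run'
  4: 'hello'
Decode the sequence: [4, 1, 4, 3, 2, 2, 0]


Look up each index in the dictionary:
  4 -> 'hello'
  1 -> 'code'
  4 -> 'hello'
  3 -> 'run'
  2 -> 'bar'
  2 -> 'bar'
  0 -> 'test'

Decoded: "hello code hello run bar bar test"


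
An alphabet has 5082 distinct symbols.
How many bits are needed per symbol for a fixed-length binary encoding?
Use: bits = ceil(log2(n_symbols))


log2(5082) = 12.3112
Bracket: 2^12 = 4096 < 5082 <= 2^13 = 8192
So ceil(log2(5082)) = 13

bits = ceil(log2(5082)) = ceil(12.3112) = 13 bits


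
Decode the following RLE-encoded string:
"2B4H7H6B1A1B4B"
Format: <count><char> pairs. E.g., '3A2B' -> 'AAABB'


Expanding each <count><char> pair:
  2B -> 'BB'
  4H -> 'HHHH'
  7H -> 'HHHHHHH'
  6B -> 'BBBBBB'
  1A -> 'A'
  1B -> 'B'
  4B -> 'BBBB'

Decoded = BBHHHHHHHHHHHBBBBBBABBBBB


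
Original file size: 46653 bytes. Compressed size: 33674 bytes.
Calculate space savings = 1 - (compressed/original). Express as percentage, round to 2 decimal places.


ratio = compressed/original = 33674/46653 = 0.721797
savings = 1 - ratio = 1 - 0.721797 = 0.278203
as a percentage: 0.278203 * 100 = 27.82%

Space savings = 1 - 33674/46653 = 27.82%


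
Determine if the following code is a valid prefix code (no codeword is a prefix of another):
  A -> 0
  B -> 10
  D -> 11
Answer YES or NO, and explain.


Checking each pair (does one codeword prefix another?):
  A='0' vs B='10': no prefix
  A='0' vs D='11': no prefix
  B='10' vs A='0': no prefix
  B='10' vs D='11': no prefix
  D='11' vs A='0': no prefix
  D='11' vs B='10': no prefix
No violation found over all pairs.

YES -- this is a valid prefix code. No codeword is a prefix of any other codeword.


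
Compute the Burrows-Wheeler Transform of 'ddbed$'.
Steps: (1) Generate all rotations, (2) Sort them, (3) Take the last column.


Rotations (sorted):
  0: $ddbed -> last char: d
  1: bed$dd -> last char: d
  2: d$ddbe -> last char: e
  3: dbed$d -> last char: d
  4: ddbed$ -> last char: $
  5: ed$ddb -> last char: b


BWT = dded$b


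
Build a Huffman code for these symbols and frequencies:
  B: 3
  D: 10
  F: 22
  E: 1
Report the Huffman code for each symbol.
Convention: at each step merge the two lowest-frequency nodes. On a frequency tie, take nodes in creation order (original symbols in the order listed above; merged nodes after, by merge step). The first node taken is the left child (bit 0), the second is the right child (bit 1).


Huffman tree construction:
Step 1: Merge E(1) + B(3) = 4
Step 2: Merge (E+B)(4) + D(10) = 14
Step 3: Merge ((E+B)+D)(14) + F(22) = 36
Read each symbol's code off the tree from the root (left child = 0, right child = 1).

Codes:
  B: 001 (length 3)
  D: 01 (length 2)
  F: 1 (length 1)
  E: 000 (length 3)
Average code length: 54/36 = 1.5000 bits/symbol


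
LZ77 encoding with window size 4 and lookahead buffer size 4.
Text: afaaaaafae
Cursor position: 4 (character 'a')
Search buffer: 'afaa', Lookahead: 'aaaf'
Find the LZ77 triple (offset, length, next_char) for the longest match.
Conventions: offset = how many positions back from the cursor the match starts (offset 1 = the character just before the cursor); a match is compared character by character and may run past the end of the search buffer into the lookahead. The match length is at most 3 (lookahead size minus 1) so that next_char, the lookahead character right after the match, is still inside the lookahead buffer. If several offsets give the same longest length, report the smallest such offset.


Try each offset into the search buffer:
  offset=1 (pos 3, char 'a'): match length 3
  offset=2 (pos 2, char 'a'): match length 3
  offset=3 (pos 1, char 'f'): match length 0
  offset=4 (pos 0, char 'a'): match length 1
Longest match has length 3, found at offsets 1, 2; take the smallest, offset 1.
next_char = character at position 4 + 3 = 7 -> 'f'

Best match: offset=1, length=3 (matching 'aaa' starting at position 3)
LZ77 triple: (1, 3, 'f')


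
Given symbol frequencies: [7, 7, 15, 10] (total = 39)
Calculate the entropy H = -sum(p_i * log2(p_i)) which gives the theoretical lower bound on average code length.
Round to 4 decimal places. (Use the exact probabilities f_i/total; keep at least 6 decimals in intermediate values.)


Per-symbol terms -p_i * log2(p_i) with p_i = f_i/39:
  p = 7/39 = 0.179487: log2(p) = -2.478047, -p*log2(p) = 0.444778
  p = 7/39 = 0.179487: log2(p) = -2.478047, -p*log2(p) = 0.444778
  p = 15/39 = 0.384615: log2(p) = -1.378512, -p*log2(p) = 0.530197
  p = 10/39 = 0.256410: log2(p) = -1.963474, -p*log2(p) = 0.503455
H = 0.444778 + 0.444778 + 0.530197 + 0.503455 = 1.923208

H = 1.9232 bits/symbol


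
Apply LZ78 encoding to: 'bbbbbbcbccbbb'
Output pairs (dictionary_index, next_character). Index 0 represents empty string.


LZ78 encoding steps:
Dictionary: {0: ''}
Step 1: w='' (idx 0), next='b' -> output (0, 'b'), add 'b' as idx 1
Step 2: w='b' (idx 1), next='b' -> output (1, 'b'), add 'bb' as idx 2
Step 3: w='bb' (idx 2), next='b' -> output (2, 'b'), add 'bbb' as idx 3
Step 4: w='' (idx 0), next='c' -> output (0, 'c'), add 'c' as idx 4
Step 5: w='b' (idx 1), next='c' -> output (1, 'c'), add 'bc' as idx 5
Step 6: w='c' (idx 4), next='b' -> output (4, 'b'), add 'cb' as idx 6
Step 7: w='bb' (idx 2), end of input -> output (2, '')


Encoded: [(0, 'b'), (1, 'b'), (2, 'b'), (0, 'c'), (1, 'c'), (4, 'b'), (2, '')]


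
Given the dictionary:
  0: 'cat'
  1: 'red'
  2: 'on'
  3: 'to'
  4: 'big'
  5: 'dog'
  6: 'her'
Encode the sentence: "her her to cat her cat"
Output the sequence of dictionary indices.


Look up each word in the dictionary:
  'her' -> 6
  'her' -> 6
  'to' -> 3
  'cat' -> 0
  'her' -> 6
  'cat' -> 0

Encoded: [6, 6, 3, 0, 6, 0]


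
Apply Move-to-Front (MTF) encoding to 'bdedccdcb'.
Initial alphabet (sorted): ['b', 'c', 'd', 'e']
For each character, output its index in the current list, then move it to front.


MTF encoding:
'b': index 0 in ['b', 'c', 'd', 'e'] -> ['b', 'c', 'd', 'e']
'd': index 2 in ['b', 'c', 'd', 'e'] -> ['d', 'b', 'c', 'e']
'e': index 3 in ['d', 'b', 'c', 'e'] -> ['e', 'd', 'b', 'c']
'd': index 1 in ['e', 'd', 'b', 'c'] -> ['d', 'e', 'b', 'c']
'c': index 3 in ['d', 'e', 'b', 'c'] -> ['c', 'd', 'e', 'b']
'c': index 0 in ['c', 'd', 'e', 'b'] -> ['c', 'd', 'e', 'b']
'd': index 1 in ['c', 'd', 'e', 'b'] -> ['d', 'c', 'e', 'b']
'c': index 1 in ['d', 'c', 'e', 'b'] -> ['c', 'd', 'e', 'b']
'b': index 3 in ['c', 'd', 'e', 'b'] -> ['b', 'c', 'd', 'e']


Output: [0, 2, 3, 1, 3, 0, 1, 1, 3]


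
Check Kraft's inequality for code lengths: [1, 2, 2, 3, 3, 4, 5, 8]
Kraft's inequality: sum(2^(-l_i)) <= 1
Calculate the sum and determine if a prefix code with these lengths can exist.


Sum = 2^(-1) + 2^(-2) + 2^(-2) + 2^(-3) + 2^(-3) + 2^(-4) + 2^(-5) + 2^(-8)
    = 0.5 + 0.25 + 0.25 + 0.125 + 0.125 + 0.0625 + 0.03125 + 0.00390625
    = 345/256 = 1.34765625
Since 1.34765625 > 1, Kraft's inequality is NOT satisfied.
A prefix code with these lengths CANNOT exist.

Kraft sum = 1.34765625. Not satisfied.


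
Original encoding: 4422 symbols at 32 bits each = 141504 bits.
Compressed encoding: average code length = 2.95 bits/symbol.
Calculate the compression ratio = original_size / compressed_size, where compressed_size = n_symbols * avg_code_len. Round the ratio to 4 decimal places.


original_size = n_symbols * orig_bits = 4422 * 32 = 141504 bits
compressed_size = n_symbols * avg_code_len = 4422 * 2.95 = 13044.9 bits
ratio = original_size / compressed_size = 141504 / 13044.9 = 10.8475

Compression ratio = 10.8475


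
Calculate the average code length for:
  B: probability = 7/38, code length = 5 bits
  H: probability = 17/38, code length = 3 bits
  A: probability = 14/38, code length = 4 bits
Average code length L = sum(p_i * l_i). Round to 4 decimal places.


Weighted contributions p_i * l_i:
  B: (7/38) * 5 = 35/38
  H: (17/38) * 3 = 51/38
  A: (14/38) * 4 = 56/38
Sum = (35 + 51 + 56)/38 = 142/38

L = 142/38 = 3.7368 bits/symbol


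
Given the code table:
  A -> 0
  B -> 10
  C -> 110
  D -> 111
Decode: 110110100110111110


Decoding:
110 -> C
110 -> C
10 -> B
0 -> A
110 -> C
111 -> D
110 -> C


Result: CCBACDC


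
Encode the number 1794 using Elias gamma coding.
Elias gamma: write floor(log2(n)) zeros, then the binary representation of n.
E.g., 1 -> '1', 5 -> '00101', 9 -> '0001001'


num_bits = floor(log2(1794)) + 1 = 11
leading_zeros = num_bits - 1 = 10
binary(1794) = 11100000010

Elias gamma(1794) = '0000000000' + '11100000010' = 000000000011100000010 (21 bits)


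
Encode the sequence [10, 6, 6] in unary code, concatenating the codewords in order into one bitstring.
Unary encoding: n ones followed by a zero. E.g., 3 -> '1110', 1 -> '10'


Encode each number as n ones followed by a terminating 0:
  10 -> 11111111110 (11 bits)
  6 -> 1111110 (7 bits)
  6 -> 1111110 (7 bits)
Total length = 11 + 7 + 7 = 25 bits.

Unary([10, 6, 6]) = 1111111111011111101111110 (25 bits)


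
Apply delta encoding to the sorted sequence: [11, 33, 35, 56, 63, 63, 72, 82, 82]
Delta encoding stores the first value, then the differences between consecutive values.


First value: 11
Deltas:
  33 - 11 = 22
  35 - 33 = 2
  56 - 35 = 21
  63 - 56 = 7
  63 - 63 = 0
  72 - 63 = 9
  82 - 72 = 10
  82 - 82 = 0


Delta encoded: [11, 22, 2, 21, 7, 0, 9, 10, 0]


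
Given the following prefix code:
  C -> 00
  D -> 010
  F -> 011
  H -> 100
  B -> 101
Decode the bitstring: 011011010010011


Decoding step by step:
Bits 011 -> F
Bits 011 -> F
Bits 010 -> D
Bits 010 -> D
Bits 011 -> F


Decoded message: FFDDF


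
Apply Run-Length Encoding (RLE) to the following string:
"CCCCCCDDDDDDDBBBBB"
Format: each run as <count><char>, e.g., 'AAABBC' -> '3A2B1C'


Scanning runs left to right:
  i=0: run of 'C' x 6 -> '6C'
  i=6: run of 'D' x 7 -> '7D'
  i=13: run of 'B' x 5 -> '5B'

RLE = 6C7D5B


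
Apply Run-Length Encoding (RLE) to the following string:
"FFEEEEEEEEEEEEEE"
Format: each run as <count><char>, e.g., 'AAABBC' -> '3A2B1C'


Scanning runs left to right:
  i=0: run of 'F' x 2 -> '2F'
  i=2: run of 'E' x 14 -> '14E'

RLE = 2F14E


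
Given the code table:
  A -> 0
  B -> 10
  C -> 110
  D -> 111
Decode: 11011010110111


Decoding:
110 -> C
110 -> C
10 -> B
110 -> C
111 -> D


Result: CCBCD


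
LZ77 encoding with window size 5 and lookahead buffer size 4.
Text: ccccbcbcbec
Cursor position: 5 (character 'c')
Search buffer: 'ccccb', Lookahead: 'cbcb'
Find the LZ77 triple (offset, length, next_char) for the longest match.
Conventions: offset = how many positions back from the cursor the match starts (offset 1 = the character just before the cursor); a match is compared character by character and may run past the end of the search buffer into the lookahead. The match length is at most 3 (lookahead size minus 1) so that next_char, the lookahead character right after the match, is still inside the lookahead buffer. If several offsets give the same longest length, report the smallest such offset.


Try each offset into the search buffer:
  offset=1 (pos 4, char 'b'): match length 0
  offset=2 (pos 3, char 'c'): match length 3
  offset=3 (pos 2, char 'c'): match length 1
  offset=4 (pos 1, char 'c'): match length 1
  offset=5 (pos 0, char 'c'): match length 1
Longest match has length 3 at offset 2.
next_char = character at position 5 + 3 = 8 -> 'b'

Best match: offset=2, length=3 (matching 'cbc' starting at position 3)
LZ77 triple: (2, 3, 'b')


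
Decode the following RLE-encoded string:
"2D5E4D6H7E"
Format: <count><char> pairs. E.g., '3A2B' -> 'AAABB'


Expanding each <count><char> pair:
  2D -> 'DD'
  5E -> 'EEEEE'
  4D -> 'DDDD'
  6H -> 'HHHHHH'
  7E -> 'EEEEEEE'

Decoded = DDEEEEEDDDDHHHHHHEEEEEEE


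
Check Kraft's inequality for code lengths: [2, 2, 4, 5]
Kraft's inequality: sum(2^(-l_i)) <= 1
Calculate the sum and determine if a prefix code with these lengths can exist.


Sum = 2^(-2) + 2^(-2) + 2^(-4) + 2^(-5)
    = 0.25 + 0.25 + 0.0625 + 0.03125
    = 19/32 = 0.59375
Since 0.59375 <= 1, Kraft's inequality IS satisfied.
A prefix code with these lengths CAN exist.

Kraft sum = 0.59375. Satisfied.


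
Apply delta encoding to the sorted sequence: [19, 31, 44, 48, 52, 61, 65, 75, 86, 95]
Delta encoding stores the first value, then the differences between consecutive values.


First value: 19
Deltas:
  31 - 19 = 12
  44 - 31 = 13
  48 - 44 = 4
  52 - 48 = 4
  61 - 52 = 9
  65 - 61 = 4
  75 - 65 = 10
  86 - 75 = 11
  95 - 86 = 9


Delta encoded: [19, 12, 13, 4, 4, 9, 4, 10, 11, 9]


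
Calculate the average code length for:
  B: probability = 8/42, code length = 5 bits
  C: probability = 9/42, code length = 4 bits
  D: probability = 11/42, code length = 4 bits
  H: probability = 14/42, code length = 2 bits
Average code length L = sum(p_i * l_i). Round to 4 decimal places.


Weighted contributions p_i * l_i:
  B: (8/42) * 5 = 40/42
  C: (9/42) * 4 = 36/42
  D: (11/42) * 4 = 44/42
  H: (14/42) * 2 = 28/42
Sum = (40 + 36 + 44 + 28)/42 = 148/42

L = 148/42 = 3.5238 bits/symbol


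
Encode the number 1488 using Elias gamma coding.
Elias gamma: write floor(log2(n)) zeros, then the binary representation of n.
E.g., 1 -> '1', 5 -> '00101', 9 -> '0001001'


num_bits = floor(log2(1488)) + 1 = 11
leading_zeros = num_bits - 1 = 10
binary(1488) = 10111010000

Elias gamma(1488) = '0000000000' + '10111010000' = 000000000010111010000 (21 bits)


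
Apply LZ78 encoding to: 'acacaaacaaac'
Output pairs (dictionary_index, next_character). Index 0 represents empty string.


LZ78 encoding steps:
Dictionary: {0: ''}
Step 1: w='' (idx 0), next='a' -> output (0, 'a'), add 'a' as idx 1
Step 2: w='' (idx 0), next='c' -> output (0, 'c'), add 'c' as idx 2
Step 3: w='a' (idx 1), next='c' -> output (1, 'c'), add 'ac' as idx 3
Step 4: w='a' (idx 1), next='a' -> output (1, 'a'), add 'aa' as idx 4
Step 5: w='ac' (idx 3), next='a' -> output (3, 'a'), add 'aca' as idx 5
Step 6: w='aa' (idx 4), next='c' -> output (4, 'c'), add 'aac' as idx 6


Encoded: [(0, 'a'), (0, 'c'), (1, 'c'), (1, 'a'), (3, 'a'), (4, 'c')]


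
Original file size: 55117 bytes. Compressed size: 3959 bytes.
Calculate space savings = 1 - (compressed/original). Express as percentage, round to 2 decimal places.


ratio = compressed/original = 3959/55117 = 0.071829
savings = 1 - ratio = 1 - 0.071829 = 0.928171
as a percentage: 0.928171 * 100 = 92.82%

Space savings = 1 - 3959/55117 = 92.82%


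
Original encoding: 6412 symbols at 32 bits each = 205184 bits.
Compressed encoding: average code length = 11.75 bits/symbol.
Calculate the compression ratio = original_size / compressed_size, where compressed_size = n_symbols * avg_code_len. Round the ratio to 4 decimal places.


original_size = n_symbols * orig_bits = 6412 * 32 = 205184 bits
compressed_size = n_symbols * avg_code_len = 6412 * 11.75 = 75341.0 bits
ratio = original_size / compressed_size = 205184 / 75341.0 = 2.7234

Compression ratio = 2.7234


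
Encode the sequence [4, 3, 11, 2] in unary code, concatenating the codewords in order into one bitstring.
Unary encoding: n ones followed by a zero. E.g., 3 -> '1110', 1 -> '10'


Encode each number as n ones followed by a terminating 0:
  4 -> 11110 (5 bits)
  3 -> 1110 (4 bits)
  11 -> 111111111110 (12 bits)
  2 -> 110 (3 bits)
Total length = 5 + 4 + 12 + 3 = 24 bits.

Unary([4, 3, 11, 2]) = 111101110111111111110110 (24 bits)


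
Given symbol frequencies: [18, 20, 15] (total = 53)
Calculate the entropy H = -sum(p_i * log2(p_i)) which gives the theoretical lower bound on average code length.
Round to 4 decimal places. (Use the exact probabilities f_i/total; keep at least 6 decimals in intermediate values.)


Per-symbol terms -p_i * log2(p_i) with p_i = f_i/53:
  p = 18/53 = 0.339623: log2(p) = -1.557995, -p*log2(p) = 0.529131
  p = 20/53 = 0.377358: log2(p) = -1.405992, -p*log2(p) = 0.530563
  p = 15/53 = 0.283019: log2(p) = -1.821030, -p*log2(p) = 0.515386
H = 0.529131 + 0.530563 + 0.515386 = 1.575080

H = 1.5751 bits/symbol


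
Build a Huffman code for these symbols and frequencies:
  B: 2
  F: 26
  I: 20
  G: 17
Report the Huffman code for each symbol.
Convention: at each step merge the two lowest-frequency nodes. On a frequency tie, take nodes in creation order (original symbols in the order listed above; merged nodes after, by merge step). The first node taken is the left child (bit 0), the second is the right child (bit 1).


Huffman tree construction:
Step 1: Merge B(2) + G(17) = 19
Step 2: Merge (B+G)(19) + I(20) = 39
Step 3: Merge F(26) + ((B+G)+I)(39) = 65
Read each symbol's code off the tree from the root (left child = 0, right child = 1).

Codes:
  B: 100 (length 3)
  F: 0 (length 1)
  I: 11 (length 2)
  G: 101 (length 3)
Average code length: 123/65 = 1.8923 bits/symbol


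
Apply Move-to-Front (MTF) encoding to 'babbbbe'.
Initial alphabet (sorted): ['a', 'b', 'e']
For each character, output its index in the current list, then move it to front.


MTF encoding:
'b': index 1 in ['a', 'b', 'e'] -> ['b', 'a', 'e']
'a': index 1 in ['b', 'a', 'e'] -> ['a', 'b', 'e']
'b': index 1 in ['a', 'b', 'e'] -> ['b', 'a', 'e']
'b': index 0 in ['b', 'a', 'e'] -> ['b', 'a', 'e']
'b': index 0 in ['b', 'a', 'e'] -> ['b', 'a', 'e']
'b': index 0 in ['b', 'a', 'e'] -> ['b', 'a', 'e']
'e': index 2 in ['b', 'a', 'e'] -> ['e', 'b', 'a']


Output: [1, 1, 1, 0, 0, 0, 2]


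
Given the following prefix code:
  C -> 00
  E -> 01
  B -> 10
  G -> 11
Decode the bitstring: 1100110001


Decoding step by step:
Bits 11 -> G
Bits 00 -> C
Bits 11 -> G
Bits 00 -> C
Bits 01 -> E


Decoded message: GCGCE


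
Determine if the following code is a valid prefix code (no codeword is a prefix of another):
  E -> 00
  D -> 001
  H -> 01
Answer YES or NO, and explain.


Checking each pair (does one codeword prefix another?):
  E='00' vs D='001': prefix -- VIOLATION

NO -- this is NOT a valid prefix code. E (00) is a prefix of D (001).


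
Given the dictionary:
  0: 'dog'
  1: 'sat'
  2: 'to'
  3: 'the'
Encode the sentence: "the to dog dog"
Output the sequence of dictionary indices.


Look up each word in the dictionary:
  'the' -> 3
  'to' -> 2
  'dog' -> 0
  'dog' -> 0

Encoded: [3, 2, 0, 0]


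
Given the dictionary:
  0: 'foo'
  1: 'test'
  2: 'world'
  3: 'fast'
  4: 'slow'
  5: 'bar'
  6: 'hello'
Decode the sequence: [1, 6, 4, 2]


Look up each index in the dictionary:
  1 -> 'test'
  6 -> 'hello'
  4 -> 'slow'
  2 -> 'world'

Decoded: "test hello slow world"


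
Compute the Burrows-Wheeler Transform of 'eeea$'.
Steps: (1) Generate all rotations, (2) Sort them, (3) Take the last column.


Rotations (sorted):
  0: $eeea -> last char: a
  1: a$eee -> last char: e
  2: ea$ee -> last char: e
  3: eea$e -> last char: e
  4: eeea$ -> last char: $


BWT = aeee$


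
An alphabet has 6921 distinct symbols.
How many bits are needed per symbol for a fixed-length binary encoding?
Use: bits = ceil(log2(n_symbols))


log2(6921) = 12.7568
Bracket: 2^12 = 4096 < 6921 <= 2^13 = 8192
So ceil(log2(6921)) = 13

bits = ceil(log2(6921)) = ceil(12.7568) = 13 bits


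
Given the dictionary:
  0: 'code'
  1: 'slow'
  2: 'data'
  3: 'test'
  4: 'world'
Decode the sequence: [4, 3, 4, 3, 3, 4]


Look up each index in the dictionary:
  4 -> 'world'
  3 -> 'test'
  4 -> 'world'
  3 -> 'test'
  3 -> 'test'
  4 -> 'world'

Decoded: "world test world test test world"


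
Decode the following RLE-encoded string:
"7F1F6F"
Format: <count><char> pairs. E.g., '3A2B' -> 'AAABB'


Expanding each <count><char> pair:
  7F -> 'FFFFFFF'
  1F -> 'F'
  6F -> 'FFFFFF'

Decoded = FFFFFFFFFFFFFF
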